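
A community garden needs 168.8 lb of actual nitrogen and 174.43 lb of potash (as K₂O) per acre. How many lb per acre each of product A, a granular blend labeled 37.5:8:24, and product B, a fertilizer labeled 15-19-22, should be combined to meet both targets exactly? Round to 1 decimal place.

235.9 lb product A, 535.5 lb product B

With a, b = lb per acre of product A and product B:
N: 0.375·a + 0.15·b = 168.8
K₂O: 0.24·a + 0.22·b = 174.43
Eliminate a: (row1) − 0.375/0.24·(row2) → -0.19375·b = -103.747, so b = 535.468.
Back-substitute: a = (168.8 − 0.15·535.468) / 0.375 = 235.946.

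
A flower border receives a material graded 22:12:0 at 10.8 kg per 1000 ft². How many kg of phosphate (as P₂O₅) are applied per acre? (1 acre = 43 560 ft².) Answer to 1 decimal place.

P₂O₅ per 1000 ft² = 10.8 × 12% = 1.296 kg.
Convert to per acre: 1.296 × 43.56 = 56.4538 kg.

56.5 kg P₂O₅ per acre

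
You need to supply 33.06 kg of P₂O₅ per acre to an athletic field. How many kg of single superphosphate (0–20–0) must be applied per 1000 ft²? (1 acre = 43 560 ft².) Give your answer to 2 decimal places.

Product per acre = 33.06 / 20% = 165.3 kg.
Convert to per 1000 ft²: 165.3 × 0.0229568 = 3.79477 kg.

3.79 kg of product per thousand sq ft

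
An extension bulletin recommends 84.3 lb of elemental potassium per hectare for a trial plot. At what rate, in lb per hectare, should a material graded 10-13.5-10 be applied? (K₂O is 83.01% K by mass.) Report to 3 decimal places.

As K₂O: 84.3 / 0.8301 = 101.554 lb per hectare.
Product per hectare = 101.554 / 10% = 1015.5403 lb.

1015.540 lb of product per hectare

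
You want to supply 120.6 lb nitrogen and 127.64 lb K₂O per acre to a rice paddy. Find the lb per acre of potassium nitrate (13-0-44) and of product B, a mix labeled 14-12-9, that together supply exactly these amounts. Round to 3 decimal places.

Let a = lb of potassium nitrate, b = lb of product B (per acre).
N: 0.13·a + 0.14·b = 120.6
K₂O: 0.44·a + 0.09·b = 127.64
From row1: a = (120.6 − 0.14·b) / 0.13.
Into row2: 0.44·(120.6 − 0.14·b)/0.13 + 0.09·b = 127.64 → b = 730.8778, a = 140.5932.

140.593 lb potassium nitrate, 730.878 lb product B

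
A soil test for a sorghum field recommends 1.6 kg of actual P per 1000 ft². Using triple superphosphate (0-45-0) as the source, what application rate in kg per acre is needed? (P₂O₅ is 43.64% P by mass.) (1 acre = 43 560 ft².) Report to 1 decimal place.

As P₂O₅: 1.6 / 0.4364 = 3.66636 kg per 1000 ft².
Product per 1000 ft² = 3.66636 / 45% = 8.14747 kg.
Convert to per acre: 8.14747 × 43.56 = 354.904 kg.

354.9 kg of product per acre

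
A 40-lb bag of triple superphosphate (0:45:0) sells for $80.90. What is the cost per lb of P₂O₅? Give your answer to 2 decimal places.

$4.49 per lb P₂O₅

P₂O₅ in bag = 40 × 45% = 18 lb.
Cost per lb P₂O₅ = $80.90 / 18 = $4.4944.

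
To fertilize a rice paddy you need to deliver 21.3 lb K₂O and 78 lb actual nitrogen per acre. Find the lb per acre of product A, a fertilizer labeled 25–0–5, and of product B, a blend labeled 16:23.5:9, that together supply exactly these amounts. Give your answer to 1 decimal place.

249.1 lb product A, 98.3 lb product B

Let a = lb of product A, b = lb of product B (per acre).
K₂O: 0.05·a + 0.09·b = 21.3
N: 0.25·a + 0.16·b = 78
From row1: a = (21.3 − 0.09·b) / 0.05.
Into row2: 0.25·(21.3 − 0.09·b)/0.05 + 0.16·b = 78 → b = 98.2759, a = 249.103.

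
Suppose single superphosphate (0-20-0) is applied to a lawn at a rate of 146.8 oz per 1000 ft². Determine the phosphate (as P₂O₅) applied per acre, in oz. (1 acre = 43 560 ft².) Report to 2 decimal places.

1278.92 oz P₂O₅ per acre

P₂O₅ per 1000 ft² = 146.8 × 20% = 29.36 oz.
Convert to per acre: 29.36 × 43.56 = 1278.922 oz.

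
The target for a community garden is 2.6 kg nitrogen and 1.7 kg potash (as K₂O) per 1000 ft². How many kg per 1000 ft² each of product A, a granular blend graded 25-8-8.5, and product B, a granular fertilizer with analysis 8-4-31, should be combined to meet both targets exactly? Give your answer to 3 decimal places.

Let a = kg of product A, b = kg of product B (per 1000 ft²).
N: 0.25·a + 0.08·b = 2.6
K₂O: 0.085·a + 0.31·b = 1.7
From row1: a = (2.6 − 0.08·b) / 0.25.
Into row2: 0.085·(2.6 − 0.08·b)/0.25 + 0.31·b = 1.7 → b = 2.88543, a = 9.47666.

9.477 kg product A, 2.885 kg product B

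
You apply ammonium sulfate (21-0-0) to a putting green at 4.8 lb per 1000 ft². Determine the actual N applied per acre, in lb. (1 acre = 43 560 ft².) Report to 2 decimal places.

nitrogen per 1000 ft² = 4.8 × 21% = 1.008 lb.
Convert to per acre: 1.008 × 43.56 = 43.9085 lb.

43.91 lb N per acre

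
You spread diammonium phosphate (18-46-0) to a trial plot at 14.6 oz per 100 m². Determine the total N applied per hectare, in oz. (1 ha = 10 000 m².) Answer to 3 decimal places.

nitrogen per 100 m² = 14.6 × 18% = 2.628 oz.
Convert to per hectare: 2.628 × 100 = 262.8 oz.

262.800 oz N per hectare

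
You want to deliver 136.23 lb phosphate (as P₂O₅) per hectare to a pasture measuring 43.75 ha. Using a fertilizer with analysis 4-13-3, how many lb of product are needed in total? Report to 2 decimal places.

45846.63 lb

Product per hectare = 136.23 / 13% = 1047.92 lb.
Total product = 1047.92 × 43.75 = 45846.6346 lb.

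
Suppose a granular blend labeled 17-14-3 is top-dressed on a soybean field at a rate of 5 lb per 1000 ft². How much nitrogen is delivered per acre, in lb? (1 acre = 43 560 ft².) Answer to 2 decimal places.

nitrogen per 1000 ft² = 5 × 17% = 0.85 lb.
Convert to per acre: 0.85 × 43.56 = 37.026 lb.

37.03 lb N per acre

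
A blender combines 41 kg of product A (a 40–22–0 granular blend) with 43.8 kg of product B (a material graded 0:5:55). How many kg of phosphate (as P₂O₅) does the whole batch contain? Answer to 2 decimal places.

P₂O₅ mass = 22%×41 + 5%×43.8 = 11.21 kg.

11.21 kg P₂O₅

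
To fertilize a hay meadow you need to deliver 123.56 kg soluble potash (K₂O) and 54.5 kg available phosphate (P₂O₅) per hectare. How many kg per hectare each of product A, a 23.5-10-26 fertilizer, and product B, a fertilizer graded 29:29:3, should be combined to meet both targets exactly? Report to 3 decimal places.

472.340 kg product A, 25.055 kg product B

Per-hectare balance (a = product A, b = product B):
K₂O: 0.26·a + 0.03·b = 123.56
P₂O₅: 0.1·a + 0.29·b = 54.5
Solving simultaneously: a = 472.3398, b = 25.0552.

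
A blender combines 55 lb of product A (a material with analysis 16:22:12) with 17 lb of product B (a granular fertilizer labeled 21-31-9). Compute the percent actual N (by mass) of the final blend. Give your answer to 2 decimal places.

Total mass = 55 + 17 = 72 lb.
N mass = 16%×55 + 21%×17 = 12.37 lb.
% N = 12.37 / 72 = 17.1806%.

17.18% N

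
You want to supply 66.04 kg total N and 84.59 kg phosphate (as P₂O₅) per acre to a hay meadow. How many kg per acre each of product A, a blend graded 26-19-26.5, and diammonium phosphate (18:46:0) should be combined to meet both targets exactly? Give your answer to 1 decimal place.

Let a = kg of product A, b = kg of diammonium phosphate (per acre).
N: 0.26·a + 0.18·b = 66.04
P₂O₅: 0.19·a + 0.46·b = 84.59
Solving simultaneously: a = 177.426, b = 110.607.

177.4 kg product A, 110.6 kg diammonium phosphate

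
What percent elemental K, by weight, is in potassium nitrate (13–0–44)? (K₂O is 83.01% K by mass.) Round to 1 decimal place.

36.5% K

%K = 44 × 0.8301 = 36.5244%.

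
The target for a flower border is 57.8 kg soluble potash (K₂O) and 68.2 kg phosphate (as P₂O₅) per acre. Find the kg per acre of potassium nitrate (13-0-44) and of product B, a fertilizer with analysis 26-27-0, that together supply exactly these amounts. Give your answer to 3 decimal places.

Let a = kg of potassium nitrate, b = kg of product B (per acre).
K₂O: 0.44·a + 0·b = 57.8
P₂O₅: 0·a + 0.27·b = 68.2
Solving simultaneously: a = 131.3636, b = 252.5926.

131.364 kg potassium nitrate, 252.593 kg product B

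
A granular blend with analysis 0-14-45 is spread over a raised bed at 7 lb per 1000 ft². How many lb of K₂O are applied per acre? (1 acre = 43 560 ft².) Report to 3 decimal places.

137.214 lb K₂O per acre

K₂O per 1000 ft² = 7 × 45% = 3.15 lb.
Convert to per acre: 3.15 × 43.56 = 137.214 lb.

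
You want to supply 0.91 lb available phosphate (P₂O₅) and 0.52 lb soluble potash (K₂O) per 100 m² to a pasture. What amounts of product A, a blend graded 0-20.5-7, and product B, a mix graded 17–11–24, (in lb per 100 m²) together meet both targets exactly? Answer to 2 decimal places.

3.88 lb product A, 1.03 lb product B

With a, b = lb per 100 m² of product A and product B:
P₂O₅: 0.205·a + 0.11·b = 0.91
K₂O: 0.07·a + 0.24·b = 0.52
Solving simultaneously: a = 3.88434, b = 1.03373.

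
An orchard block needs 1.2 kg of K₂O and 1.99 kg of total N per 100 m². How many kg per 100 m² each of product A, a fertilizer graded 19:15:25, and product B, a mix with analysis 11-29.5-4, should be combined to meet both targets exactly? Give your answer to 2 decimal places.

2.63 kg product A, 13.54 kg product B

Per-100 m² balance (a = product A, b = product B):
K₂O: 0.25·a + 0.04·b = 1.2
N: 0.19·a + 0.11·b = 1.99
Eliminate b: (row1) − 0.04/0.11·(row2) → 0.180909·a = 0.476364, so a = 2.63317.
Then b = (1.99 − 0.19·2.63317) / 0.11 = 13.5427.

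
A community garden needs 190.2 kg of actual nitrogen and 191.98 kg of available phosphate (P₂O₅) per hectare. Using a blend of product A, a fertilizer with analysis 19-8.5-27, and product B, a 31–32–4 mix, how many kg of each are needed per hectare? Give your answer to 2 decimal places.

Per-hectare balance (a = product A, b = product B):
N: 0.19·a + 0.31·b = 190.2
P₂O₅: 0.085·a + 0.32·b = 191.98
Eliminate b: (row1) − 0.31/0.32·(row2) → 0.107656·a = 4.21937, so a = 39.193.
Then b = (191.98 − 0.085·39.193) / 0.32 = 589.527.

39.19 kg product A, 589.53 kg product B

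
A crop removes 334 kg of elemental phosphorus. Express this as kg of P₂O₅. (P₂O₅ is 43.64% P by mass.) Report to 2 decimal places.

765.35 kg P₂O₅

P₂O₅ = 334 / 0.4364 = 765.353 kg.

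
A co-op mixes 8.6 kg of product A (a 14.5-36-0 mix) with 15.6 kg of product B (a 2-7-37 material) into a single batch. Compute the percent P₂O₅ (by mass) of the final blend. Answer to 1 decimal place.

Total mass = 8.6 + 15.6 = 24.2 kg.
P₂O₅ mass = 36%×8.6 + 7%×15.6 = 4.188 kg.
% P₂O₅ = 4.188 / 24.2 = 17.3058%.

17.3% P₂O₅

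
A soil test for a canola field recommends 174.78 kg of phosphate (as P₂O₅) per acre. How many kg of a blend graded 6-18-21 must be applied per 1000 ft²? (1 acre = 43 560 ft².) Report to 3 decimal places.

Product per acre = 174.78 / 18% = 971 kg.
Convert to per 1000 ft²: 971 × 0.0229568 = 22.2911 kg.

22.291 kg of product per thousand sq ft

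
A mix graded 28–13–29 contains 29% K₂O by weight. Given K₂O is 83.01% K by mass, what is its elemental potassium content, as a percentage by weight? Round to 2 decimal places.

24.07% K

%K = 29 × 0.8301 = 24.0729%.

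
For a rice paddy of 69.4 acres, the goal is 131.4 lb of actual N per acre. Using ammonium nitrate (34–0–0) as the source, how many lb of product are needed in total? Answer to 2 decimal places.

26821.06 lb

Product per acre = 131.4 / 34% = 386.471 lb.
Total product = 386.471 × 69.4 = 26821.059 lb.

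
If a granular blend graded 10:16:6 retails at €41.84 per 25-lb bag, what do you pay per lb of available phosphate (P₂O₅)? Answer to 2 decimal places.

P₂O₅ in bag = 25 × 16% = 4 lb.
Cost per lb P₂O₅ = €41.84 / 4 = €10.4600.

€10.46 per lb P₂O₅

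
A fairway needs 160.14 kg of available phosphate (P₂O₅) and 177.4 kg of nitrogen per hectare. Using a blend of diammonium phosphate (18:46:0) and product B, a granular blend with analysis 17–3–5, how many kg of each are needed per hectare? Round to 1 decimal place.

Let a = kg of diammonium phosphate, b = kg of product B (per hectare).
P₂O₅: 0.46·a + 0.03·b = 160.14
N: 0.18·a + 0.17·b = 177.4
Solving simultaneously: a = 300.849, b = 724.984.

300.8 kg diammonium phosphate, 725.0 kg product B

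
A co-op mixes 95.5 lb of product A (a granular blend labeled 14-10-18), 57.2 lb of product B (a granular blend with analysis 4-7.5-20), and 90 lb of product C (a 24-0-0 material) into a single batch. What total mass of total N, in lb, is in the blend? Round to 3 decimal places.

37.258 lb N

N mass = 14%×95.5 + 4%×57.2 + 24%×90 = 37.258 lb.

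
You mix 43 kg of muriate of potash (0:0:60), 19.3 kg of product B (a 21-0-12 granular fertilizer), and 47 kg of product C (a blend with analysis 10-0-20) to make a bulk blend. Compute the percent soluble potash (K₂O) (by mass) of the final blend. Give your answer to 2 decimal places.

34.32% K₂O

Total mass = 43 + 19.3 + 47 = 109.3 kg.
K₂O mass = 60%×43 + 12%×19.3 + 20%×47 = 37.516 kg.
% K₂O = 37.516 / 109.3 = 34.3239%.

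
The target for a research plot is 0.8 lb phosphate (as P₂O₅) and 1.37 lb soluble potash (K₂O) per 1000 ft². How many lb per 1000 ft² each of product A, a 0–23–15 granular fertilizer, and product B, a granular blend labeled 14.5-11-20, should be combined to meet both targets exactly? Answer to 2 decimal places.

0.32 lb product A, 6.61 lb product B

Let a = lb of product A, b = lb of product B (per 1000 ft²).
P₂O₅: 0.23·a + 0.11·b = 0.8
K₂O: 0.15·a + 0.2·b = 1.37
Solving simultaneously: a = 0.315254, b = 6.61356.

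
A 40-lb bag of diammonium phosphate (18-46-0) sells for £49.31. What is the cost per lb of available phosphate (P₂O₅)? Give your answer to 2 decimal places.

P₂O₅ in bag = 40 × 46% = 18.4 lb.
Cost per lb P₂O₅ = £49.31 / 18.4 = £2.6799.

£2.68 per lb P₂O₅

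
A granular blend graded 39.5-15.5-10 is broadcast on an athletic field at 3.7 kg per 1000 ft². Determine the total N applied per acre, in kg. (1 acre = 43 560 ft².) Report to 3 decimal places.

63.663 kg N per acre

nitrogen per 1000 ft² = 3.7 × 39.5% = 1.4615 kg.
Convert to per acre: 1.4615 × 43.56 = 63.6629 kg.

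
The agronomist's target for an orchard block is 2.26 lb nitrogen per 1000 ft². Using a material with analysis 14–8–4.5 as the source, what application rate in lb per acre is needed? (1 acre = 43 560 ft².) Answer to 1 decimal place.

Product per 1000 ft² = 2.26 / 14% = 16.1429 lb.
Convert to per acre: 16.1429 × 43.56 = 703.183 lb.

703.2 lb of product per acre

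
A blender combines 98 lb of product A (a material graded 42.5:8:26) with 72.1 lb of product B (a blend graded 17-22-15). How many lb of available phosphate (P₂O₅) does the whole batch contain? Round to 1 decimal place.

23.7 lb P₂O₅

P₂O₅ mass = 8%×98 + 22%×72.1 = 23.702 lb.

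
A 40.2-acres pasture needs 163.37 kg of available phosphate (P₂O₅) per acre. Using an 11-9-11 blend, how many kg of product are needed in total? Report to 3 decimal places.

72971.933 kg

Product per acre = 163.37 / 9% = 1815.22 kg.
Total product = 1815.22 × 40.2 = 72971.9333 kg.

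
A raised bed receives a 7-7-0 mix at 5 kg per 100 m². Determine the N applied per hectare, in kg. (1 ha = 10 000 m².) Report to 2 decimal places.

35.00 kg N per hectare

nitrogen per 100 m² = 5 × 7% = 0.35 kg.
Convert to per hectare: 0.35 × 100 = 35 kg.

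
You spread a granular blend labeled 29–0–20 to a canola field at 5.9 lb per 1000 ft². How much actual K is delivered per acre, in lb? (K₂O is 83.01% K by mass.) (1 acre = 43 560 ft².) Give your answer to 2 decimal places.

42.67 lb K per acre

K₂O per 1000 ft² = 5.9 × 20% = 1.18 lb.
Elemental K = 1.18 × 0.8301 = 0.979518 lb per 1000 ft².
Convert to per acre: 0.979518 × 43.56 = 42.6678 lb.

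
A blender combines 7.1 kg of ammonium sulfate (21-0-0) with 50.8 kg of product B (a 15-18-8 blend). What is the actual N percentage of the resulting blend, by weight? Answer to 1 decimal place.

15.7% N

Total mass = 7.1 + 50.8 = 57.9 kg.
N mass = 21%×7.1 + 15%×50.8 = 9.111 kg.
% N = 9.111 / 57.9 = 15.7358%.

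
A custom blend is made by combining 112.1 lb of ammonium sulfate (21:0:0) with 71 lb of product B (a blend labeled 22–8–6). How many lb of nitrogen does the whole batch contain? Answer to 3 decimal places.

N mass = 21%×112.1 + 22%×71 = 39.161 lb.

39.161 lb N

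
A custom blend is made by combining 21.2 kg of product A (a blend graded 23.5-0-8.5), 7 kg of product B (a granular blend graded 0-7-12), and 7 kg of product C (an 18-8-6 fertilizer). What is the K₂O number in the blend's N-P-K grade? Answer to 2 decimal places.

8.70% K₂O

Total mass = 21.2 + 7 + 7 = 35.2 kg.
K₂O mass = 8.5%×21.2 + 12%×7 + 6%×7 = 3.062 kg.
% K₂O = 3.062 / 35.2 = 8.69886%.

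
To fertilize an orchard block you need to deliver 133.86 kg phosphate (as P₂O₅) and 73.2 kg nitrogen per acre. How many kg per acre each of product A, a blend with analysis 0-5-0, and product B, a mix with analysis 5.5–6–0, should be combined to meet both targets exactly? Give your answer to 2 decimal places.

1080.11 kg product A, 1330.91 kg product B

Per-acre balance (a = product A, b = product B):
P₂O₅: 0.05·a + 0.06·b = 133.86
N: 0·a + 0.055·b = 73.2
Solving simultaneously: a = 1080.109, b = 1330.909.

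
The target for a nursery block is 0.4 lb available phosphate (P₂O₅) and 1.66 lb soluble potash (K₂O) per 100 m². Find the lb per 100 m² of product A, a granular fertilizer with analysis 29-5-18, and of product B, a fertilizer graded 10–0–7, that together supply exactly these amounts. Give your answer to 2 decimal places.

Per-100 m² balance (a = product A, b = product B):
P₂O₅: 0.05·a + 0·b = 0.4
K₂O: 0.18·a + 0.07·b = 1.66
Eliminate a: (row1) − 0.05/0.18·(row2) → -0.0194444·b = -0.0611111, so b = 3.14286.
Back-substitute: a = (0.4 − 0·3.14286) / 0.05 = 8.

8.00 lb product A, 3.14 lb product B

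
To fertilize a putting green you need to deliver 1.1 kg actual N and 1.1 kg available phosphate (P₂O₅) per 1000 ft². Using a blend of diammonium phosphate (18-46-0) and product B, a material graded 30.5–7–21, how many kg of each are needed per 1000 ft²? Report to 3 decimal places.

2.024 kg diammonium phosphate, 2.412 kg product B

Per-1000 ft² balance (a = diammonium phosphate, b = product B):
N: 0.18·a + 0.305·b = 1.1
P₂O₅: 0.46·a + 0.07·b = 1.1
From row1: a = (1.1 − 0.305·b) / 0.18.
Into row2: 0.46·(1.1 − 0.305·b)/0.18 + 0.07·b = 1.1 → b = 2.4119, a = 2.02428.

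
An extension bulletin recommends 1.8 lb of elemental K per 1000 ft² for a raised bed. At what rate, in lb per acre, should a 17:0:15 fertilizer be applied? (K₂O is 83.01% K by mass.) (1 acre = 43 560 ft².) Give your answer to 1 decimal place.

As K₂O: 1.8 / 0.8301 = 2.16841 lb per 1000 ft².
Product per 1000 ft² = 2.16841 / 15% = 14.4561 lb.
Convert to per acre: 14.4561 × 43.56 = 629.707 lb.

629.7 lb of product per acre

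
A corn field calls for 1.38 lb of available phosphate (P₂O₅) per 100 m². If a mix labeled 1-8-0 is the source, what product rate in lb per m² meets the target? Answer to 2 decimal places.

0.17 lb of product per sq m

Product per 100 m² = 1.38 / 8% = 17.25 lb.
Convert to per m²: 17.25 × 0.01 = 0.1725 lb.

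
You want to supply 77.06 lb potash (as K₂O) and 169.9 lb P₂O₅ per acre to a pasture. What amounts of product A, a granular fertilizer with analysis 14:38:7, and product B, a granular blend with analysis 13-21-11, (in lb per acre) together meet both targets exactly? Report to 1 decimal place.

92.5 lb product A, 641.7 lb product B

With a, b = lb per acre of product A and product B:
K₂O: 0.07·a + 0.11·b = 77.06
P₂O₅: 0.38·a + 0.21·b = 169.9
From row1: a = (77.06 − 0.11·b) / 0.07.
Into row2: 0.38·(77.06 − 0.11·b)/0.07 + 0.21·b = 169.9 → b = 641.69, a = 92.4871.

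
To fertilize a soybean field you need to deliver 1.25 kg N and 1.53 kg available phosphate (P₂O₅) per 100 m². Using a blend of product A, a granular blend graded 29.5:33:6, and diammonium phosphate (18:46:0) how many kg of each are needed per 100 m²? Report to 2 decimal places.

3.93 kg product A, 0.51 kg diammonium phosphate

Per-100 m² balance (a = product A, b = diammonium phosphate):
N: 0.295·a + 0.18·b = 1.25
P₂O₅: 0.33·a + 0.46·b = 1.53
Solving simultaneously: a = 3.92661, b = 0.509174.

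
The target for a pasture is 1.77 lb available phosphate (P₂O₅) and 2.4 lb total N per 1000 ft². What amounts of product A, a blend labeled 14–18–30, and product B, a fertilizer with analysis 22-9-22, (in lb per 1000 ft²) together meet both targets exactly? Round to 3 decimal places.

Let a = lb of product A, b = lb of product B (per 1000 ft²).
P₂O₅: 0.18·a + 0.09·b = 1.77
N: 0.14·a + 0.22·b = 2.4
Eliminate b: (row1) − 0.09/0.22·(row2) → 0.122727·a = 0.788182, so a = 6.42222.
Then b = (2.4 − 0.14·6.42222) / 0.22 = 6.82222.

6.422 lb product A, 6.822 lb product B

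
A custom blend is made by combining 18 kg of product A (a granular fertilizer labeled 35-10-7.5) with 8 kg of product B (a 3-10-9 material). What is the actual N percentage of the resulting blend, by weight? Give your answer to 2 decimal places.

25.15% N

Total mass = 18 + 8 = 26 kg.
N mass = 35%×18 + 3%×8 = 6.54 kg.
% N = 6.54 / 26 = 25.1538%.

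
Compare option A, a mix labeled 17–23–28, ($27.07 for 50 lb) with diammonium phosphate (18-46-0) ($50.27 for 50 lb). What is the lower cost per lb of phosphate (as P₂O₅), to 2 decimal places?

option A: P₂O₅ per bag = 50 × 23% = 11.5 lb; cost = 27.07 / 11.5 = $2.3539/lb P₂O₅.
diammonium phosphate: P₂O₅ per bag = 50 × 46% = 23 lb; cost = 50.27 / 23 = $2.1857/lb P₂O₅.
diammonium phosphate is cheaper.

$2.19 per lb P₂O₅ (diammonium phosphate)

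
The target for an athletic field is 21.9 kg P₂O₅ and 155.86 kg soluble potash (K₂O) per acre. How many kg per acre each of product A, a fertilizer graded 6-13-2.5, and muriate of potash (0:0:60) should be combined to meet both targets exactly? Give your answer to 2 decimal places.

Per-acre balance (a = product A, b = muriate of potash):
P₂O₅: 0.13·a + 0·b = 21.9
K₂O: 0.025·a + 0.6·b = 155.86
From row1: a = (21.9 − 0·b) / 0.13.
Into row2: 0.025·(21.9 − 0·b)/0.13 + 0.6·b = 155.86 → b = 252.747, a = 168.462.

168.46 kg product A, 252.75 kg muriate of potash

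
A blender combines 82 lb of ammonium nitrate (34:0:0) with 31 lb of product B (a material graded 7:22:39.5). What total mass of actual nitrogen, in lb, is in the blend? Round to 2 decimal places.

N mass = 34%×82 + 7%×31 = 30.05 lb.

30.05 lb N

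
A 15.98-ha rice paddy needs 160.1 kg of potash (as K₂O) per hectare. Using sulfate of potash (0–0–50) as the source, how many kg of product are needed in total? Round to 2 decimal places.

5116.80 kg

Product per hectare = 160.1 / 50% = 320.2 kg.
Total product = 320.2 × 15.98 = 5116.796 kg.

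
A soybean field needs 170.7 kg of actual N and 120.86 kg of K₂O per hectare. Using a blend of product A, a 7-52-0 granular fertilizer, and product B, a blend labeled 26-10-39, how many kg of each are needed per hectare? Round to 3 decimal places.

1287.524 kg product A, 309.897 kg product B

With a, b = kg per hectare of product A and product B:
N: 0.07·a + 0.26·b = 170.7
K₂O: 0·a + 0.39·b = 120.86
Solving simultaneously: a = 1287.5238, b = 309.8974.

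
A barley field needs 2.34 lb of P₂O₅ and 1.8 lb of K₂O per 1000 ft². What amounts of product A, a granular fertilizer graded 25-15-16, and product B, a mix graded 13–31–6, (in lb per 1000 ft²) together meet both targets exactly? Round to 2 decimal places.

10.29 lb product A, 2.57 lb product B

With a, b = lb per 1000 ft² of product A and product B:
P₂O₅: 0.15·a + 0.31·b = 2.34
K₂O: 0.16·a + 0.06·b = 1.8
Solving simultaneously: a = 10.2857, b = 2.57143.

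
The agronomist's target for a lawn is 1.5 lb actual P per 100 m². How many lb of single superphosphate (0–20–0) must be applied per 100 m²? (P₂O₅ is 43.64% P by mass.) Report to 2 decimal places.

As P₂O₅: 1.5 / 0.4364 = 3.43721 lb per 100 m².
Product per 100 m² = 3.43721 / 20% = 17.1861 lb.

17.19 lb of product per hundred sq m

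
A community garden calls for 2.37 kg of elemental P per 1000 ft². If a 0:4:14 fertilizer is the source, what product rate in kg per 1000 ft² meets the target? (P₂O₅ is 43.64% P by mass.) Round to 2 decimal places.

135.77 kg of product per thousand sq ft

As P₂O₅: 2.37 / 0.4364 = 5.4308 kg per 1000 ft².
Product per 1000 ft² = 5.4308 / 4% = 135.7699 kg.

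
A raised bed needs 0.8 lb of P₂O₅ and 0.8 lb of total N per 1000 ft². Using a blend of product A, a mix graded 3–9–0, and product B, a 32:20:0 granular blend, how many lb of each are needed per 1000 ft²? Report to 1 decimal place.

Per-1000 ft² balance (a = product A, b = product B):
P₂O₅: 0.09·a + 0.2·b = 0.8
N: 0.03·a + 0.32·b = 0.8
Eliminate b: (row1) − 0.2/0.32·(row2) → 0.07125·a = 0.3, so a = 4.21053.
Then b = (0.8 − 0.03·4.21053) / 0.32 = 2.10526.

4.2 lb product A, 2.1 lb product B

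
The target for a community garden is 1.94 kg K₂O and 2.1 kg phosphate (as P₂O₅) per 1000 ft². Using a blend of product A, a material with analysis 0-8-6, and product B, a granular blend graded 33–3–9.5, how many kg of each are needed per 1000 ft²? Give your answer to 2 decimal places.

24.36 kg product A, 5.03 kg product B

With a, b = kg per 1000 ft² of product A and product B:
K₂O: 0.06·a + 0.095·b = 1.94
P₂O₅: 0.08·a + 0.03·b = 2.1
Solving simultaneously: a = 24.3621, b = 5.03448.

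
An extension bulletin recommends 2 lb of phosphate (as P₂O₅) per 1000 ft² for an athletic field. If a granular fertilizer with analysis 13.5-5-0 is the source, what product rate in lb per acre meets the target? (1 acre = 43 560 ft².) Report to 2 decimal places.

Product per 1000 ft² = 2 / 5% = 40 lb.
Convert to per acre: 40 × 43.56 = 1742.4 lb.

1742.40 lb of product per acre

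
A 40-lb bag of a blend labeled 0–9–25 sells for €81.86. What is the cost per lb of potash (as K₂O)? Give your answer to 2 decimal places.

€8.19 per lb K₂O

K₂O in bag = 40 × 25% = 10 lb.
Cost per lb K₂O = €81.86 / 10 = €8.1860.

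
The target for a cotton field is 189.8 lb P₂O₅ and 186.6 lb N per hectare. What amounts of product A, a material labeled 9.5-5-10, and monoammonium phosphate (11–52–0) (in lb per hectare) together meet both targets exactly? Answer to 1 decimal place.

1734.7 lb product A, 198.2 lb monoammonium phosphate

Per-hectare balance (a = product A, b = monoammonium phosphate):
P₂O₅: 0.05·a + 0.52·b = 189.8
N: 0.095·a + 0.11·b = 186.6
Eliminate b: (row1) − 0.52/0.11·(row2) → -0.399091·a = -692.309, so a = 1734.72.
Then b = (186.6 − 0.095·1734.72) / 0.11 = 198.2005.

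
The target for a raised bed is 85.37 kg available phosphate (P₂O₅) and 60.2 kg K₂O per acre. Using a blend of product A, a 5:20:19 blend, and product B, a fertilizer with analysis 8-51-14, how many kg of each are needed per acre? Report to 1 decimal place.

272.1 kg product A, 60.7 kg product B

Let a = kg of product A, b = kg of product B (per acre).
P₂O₅: 0.2·a + 0.51·b = 85.37
K₂O: 0.19·a + 0.14·b = 60.2
Eliminate a: (row1) − 0.2/0.19·(row2) → 0.362632·b = 22.0016, so b = 60.672.
Back-substitute: a = (85.37 − 0.51·60.672) / 0.2 = 272.136.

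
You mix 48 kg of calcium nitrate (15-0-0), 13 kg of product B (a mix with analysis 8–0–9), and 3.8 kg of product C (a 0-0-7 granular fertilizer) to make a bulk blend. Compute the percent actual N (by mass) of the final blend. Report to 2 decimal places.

12.72% N

Total mass = 48 + 13 + 3.8 = 64.8 kg.
N mass = 15%×48 + 8%×13 + 0%×3.8 = 8.24 kg.
% N = 8.24 / 64.8 = 12.716%.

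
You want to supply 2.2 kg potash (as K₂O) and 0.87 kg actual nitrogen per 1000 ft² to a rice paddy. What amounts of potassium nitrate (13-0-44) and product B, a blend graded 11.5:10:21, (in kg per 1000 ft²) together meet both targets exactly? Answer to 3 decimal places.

3.017 kg potassium nitrate, 4.155 kg product B

Per-1000 ft² balance (a = potassium nitrate, b = product B):
K₂O: 0.44·a + 0.21·b = 2.2
N: 0.13·a + 0.115·b = 0.87
From row1: a = (2.2 − 0.21·b) / 0.44.
Into row2: 0.13·(2.2 − 0.21·b)/0.44 + 0.115·b = 0.87 → b = 4.15451, a = 3.01717.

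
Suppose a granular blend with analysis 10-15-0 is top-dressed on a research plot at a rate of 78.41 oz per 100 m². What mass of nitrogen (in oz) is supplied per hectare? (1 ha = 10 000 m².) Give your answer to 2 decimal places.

nitrogen per 100 m² = 78.41 × 10% = 7.841 oz.
Convert to per hectare: 7.841 × 100 = 784.1 oz.

784.10 oz N per hectare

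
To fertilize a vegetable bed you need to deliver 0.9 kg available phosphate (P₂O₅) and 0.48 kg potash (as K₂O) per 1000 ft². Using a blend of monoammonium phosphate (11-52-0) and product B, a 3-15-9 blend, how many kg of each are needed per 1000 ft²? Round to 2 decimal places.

0.19 kg monoammonium phosphate, 5.33 kg product B

With a, b = kg per 1000 ft² of monoammonium phosphate and product B:
P₂O₅: 0.52·a + 0.15·b = 0.9
K₂O: 0·a + 0.09·b = 0.48
Solving simultaneously: a = 0.192308, b = 5.33333.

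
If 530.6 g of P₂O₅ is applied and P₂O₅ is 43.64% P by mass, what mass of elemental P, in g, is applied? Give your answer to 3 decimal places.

P = 530.6 × 0.4364 = 231.5538 g.

231.554 g P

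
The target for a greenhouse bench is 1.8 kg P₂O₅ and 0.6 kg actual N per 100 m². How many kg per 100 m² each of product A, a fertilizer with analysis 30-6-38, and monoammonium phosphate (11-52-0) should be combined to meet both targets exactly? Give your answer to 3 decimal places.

0.763 kg product A, 3.373 kg monoammonium phosphate

Per-100 m² balance (a = product A, b = monoammonium phosphate):
P₂O₅: 0.06·a + 0.52·b = 1.8
N: 0.3·a + 0.11·b = 0.6
From row1: a = (1.8 − 0.52·b) / 0.06.
Into row2: 0.3·(1.8 − 0.52·b)/0.06 + 0.11·b = 0.6 → b = 3.37349, a = 0.763052.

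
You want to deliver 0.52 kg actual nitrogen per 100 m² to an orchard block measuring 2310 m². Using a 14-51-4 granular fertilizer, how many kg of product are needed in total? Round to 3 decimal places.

Product per 100 m² = 0.52 / 14% = 3.71429 kg.
Total product = 3.71429 × 2310 / 100 = 85.8 kg.

85.800 kg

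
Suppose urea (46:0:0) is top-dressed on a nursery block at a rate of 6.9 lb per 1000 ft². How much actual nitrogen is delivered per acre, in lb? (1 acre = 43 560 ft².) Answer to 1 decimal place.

138.3 lb N per acre

nitrogen per 1000 ft² = 6.9 × 46% = 3.174 lb.
Convert to per acre: 3.174 × 43.56 = 138.259 lb.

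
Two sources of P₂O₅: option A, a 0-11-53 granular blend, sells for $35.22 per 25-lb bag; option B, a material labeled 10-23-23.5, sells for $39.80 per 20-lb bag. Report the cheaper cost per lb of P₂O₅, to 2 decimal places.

$8.65 per lb P₂O₅ (option B)

option A: P₂O₅ per bag = 25 × 11% = 2.75 lb; cost = 35.22 / 2.75 = $12.8073/lb P₂O₅.
option B: P₂O₅ per bag = 20 × 23% = 4.6 lb; cost = 39.80 / 4.6 = $8.6522/lb P₂O₅.
option B is cheaper.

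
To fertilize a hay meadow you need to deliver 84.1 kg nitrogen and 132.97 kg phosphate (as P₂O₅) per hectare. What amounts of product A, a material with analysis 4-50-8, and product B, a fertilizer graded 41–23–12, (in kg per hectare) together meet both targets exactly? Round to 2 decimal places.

With a, b = kg per hectare of product A and product B:
N: 0.04·a + 0.41·b = 84.1
P₂O₅: 0.5·a + 0.23·b = 132.97
From row1: a = (84.1 − 0.41·b) / 0.04.
Into row2: 0.5·(84.1 − 0.41·b)/0.04 + 0.23·b = 132.97 → b = 187.596, a = 179.646.

179.65 kg product A, 187.60 kg product B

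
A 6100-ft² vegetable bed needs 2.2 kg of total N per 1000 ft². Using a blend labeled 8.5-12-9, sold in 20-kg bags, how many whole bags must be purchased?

8 bags

Product per 1000 ft² = 2.2 / 8.5% = 25.8824 kg.
Total product = 25.8824 × 6100 / 1000 = 157.882 kg.
Bags = ⌈157.882 / 20⌉ = 8.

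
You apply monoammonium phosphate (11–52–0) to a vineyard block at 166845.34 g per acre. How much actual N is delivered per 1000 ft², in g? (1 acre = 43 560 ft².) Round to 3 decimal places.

nitrogen per acre = 166845.34 × 11% = 18353 g.
Convert to per 1000 ft²: 18353 × 0.0229568 = 421.3266 g.

421.327 g N per thousand sq ft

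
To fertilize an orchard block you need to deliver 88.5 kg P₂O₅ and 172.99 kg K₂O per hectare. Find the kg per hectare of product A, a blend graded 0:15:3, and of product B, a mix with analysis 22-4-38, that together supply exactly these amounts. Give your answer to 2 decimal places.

Let a = kg of product A, b = kg of product B (per hectare).
P₂O₅: 0.15·a + 0.04·b = 88.5
K₂O: 0.03·a + 0.38·b = 172.99
From row1: a = (88.5 − 0.04·b) / 0.15.
Into row2: 0.03·(88.5 − 0.04·b)/0.15 + 0.38·b = 172.99 → b = 417.446, a = 478.681.

478.68 kg product A, 417.45 kg product B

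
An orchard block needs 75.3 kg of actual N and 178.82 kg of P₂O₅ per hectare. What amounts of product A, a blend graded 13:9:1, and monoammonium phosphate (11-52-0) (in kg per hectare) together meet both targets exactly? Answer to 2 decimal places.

Let a = kg of product A, b = kg of monoammonium phosphate (per hectare).
N: 0.13·a + 0.11·b = 75.3
P₂O₅: 0.09·a + 0.52·b = 178.82
From row1: a = (75.3 − 0.11·b) / 0.13.
Into row2: 0.09·(75.3 − 0.11·b)/0.13 + 0.52·b = 178.82 → b = 285.435, a = 337.709.

337.71 kg product A, 285.44 kg monoammonium phosphate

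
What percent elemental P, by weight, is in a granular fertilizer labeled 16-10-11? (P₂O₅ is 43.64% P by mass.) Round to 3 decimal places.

4.364% P

%P = 10 × 0.4364 = 4.364%.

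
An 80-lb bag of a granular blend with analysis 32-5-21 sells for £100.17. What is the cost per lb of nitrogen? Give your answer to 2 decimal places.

£3.91 per lb N

N in bag = 80 × 32% = 25.6 lb.
Cost per lb N = £100.17 / 25.6 = £3.9129.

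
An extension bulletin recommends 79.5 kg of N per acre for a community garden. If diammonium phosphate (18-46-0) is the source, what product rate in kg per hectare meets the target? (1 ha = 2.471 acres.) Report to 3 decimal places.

Product per acre = 79.5 / 18% = 441.667 kg.
Convert to per hectare: 441.667 × 2.471 = 1091.3583 kg.

1091.358 kg of product per hectare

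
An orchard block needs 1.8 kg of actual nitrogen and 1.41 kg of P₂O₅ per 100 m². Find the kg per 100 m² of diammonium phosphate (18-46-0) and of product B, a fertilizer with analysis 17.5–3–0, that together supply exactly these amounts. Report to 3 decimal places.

2.567 kg diammonium phosphate, 7.646 kg product B

Let a = kg of diammonium phosphate, b = kg of product B (per 100 m²).
N: 0.18·a + 0.175·b = 1.8
P₂O₅: 0.46·a + 0.03·b = 1.41
Eliminate b: (row1) − 0.175/0.03·(row2) → -2.50333·a = -6.425, so a = 2.56658.
Then b = (1.41 − 0.46·2.56658) / 0.03 = 7.64581.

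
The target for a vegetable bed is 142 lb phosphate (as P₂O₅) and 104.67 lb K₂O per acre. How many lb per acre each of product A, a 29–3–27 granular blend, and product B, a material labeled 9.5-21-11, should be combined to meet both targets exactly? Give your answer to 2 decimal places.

Per-acre balance (a = product A, b = product B):
P₂O₅: 0.03·a + 0.21·b = 142
K₂O: 0.27·a + 0.11·b = 104.67
Solving simultaneously: a = 119.114, b = 659.174.

119.11 lb product A, 659.17 lb product B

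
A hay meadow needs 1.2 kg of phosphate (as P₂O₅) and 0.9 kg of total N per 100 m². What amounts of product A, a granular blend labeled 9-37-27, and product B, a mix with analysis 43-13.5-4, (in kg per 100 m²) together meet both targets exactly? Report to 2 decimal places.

2.68 kg product A, 1.53 kg product B

Let a = kg of product A, b = kg of product B (per 100 m²).
P₂O₅: 0.37·a + 0.135·b = 1.2
N: 0.09·a + 0.43·b = 0.9
Eliminate a: (row1) − 0.37/0.09·(row2) → -1.63278·b = -2.5, so b = 1.53113.
Back-substitute: a = (1.2 − 0.135·1.53113) / 0.37 = 2.68459.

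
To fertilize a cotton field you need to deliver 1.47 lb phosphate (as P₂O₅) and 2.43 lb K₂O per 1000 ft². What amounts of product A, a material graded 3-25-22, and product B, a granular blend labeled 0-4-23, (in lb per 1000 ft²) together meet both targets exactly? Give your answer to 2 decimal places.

Let a = lb of product A, b = lb of product B (per 1000 ft²).
P₂O₅: 0.25·a + 0.04·b = 1.47
K₂O: 0.22·a + 0.23·b = 2.43
From row1: a = (1.47 − 0.04·b) / 0.25.
Into row2: 0.22·(1.47 − 0.04·b)/0.25 + 0.23·b = 2.43 → b = 5.83368, a = 4.94661.

4.95 lb product A, 5.83 lb product B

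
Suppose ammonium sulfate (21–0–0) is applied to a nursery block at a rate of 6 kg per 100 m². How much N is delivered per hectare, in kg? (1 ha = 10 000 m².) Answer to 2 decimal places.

126.00 kg N per hectare

nitrogen per 100 m² = 6 × 21% = 1.26 kg.
Convert to per hectare: 1.26 × 100 = 126 kg.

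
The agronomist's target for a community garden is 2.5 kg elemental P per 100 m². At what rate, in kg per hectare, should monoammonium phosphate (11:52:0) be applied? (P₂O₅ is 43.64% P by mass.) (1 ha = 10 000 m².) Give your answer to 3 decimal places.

1101.671 kg of product per hectare

As P₂O₅: 2.5 / 0.4364 = 5.72869 kg per 100 m².
Product per 100 m² = 5.72869 / 52% = 11.0167 kg.
Convert to per hectare: 11.0167 × 100 = 1101.67101 kg.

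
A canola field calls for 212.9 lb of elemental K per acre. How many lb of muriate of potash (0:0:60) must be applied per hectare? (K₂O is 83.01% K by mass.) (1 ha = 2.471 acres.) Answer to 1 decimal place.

1056.3 lb of product per hectare

As K₂O: 212.9 / 0.8301 = 256.475 lb per acre.
Product per acre = 256.475 / 60% = 427.459 lb.
Convert to per hectare: 427.459 × 2.471 = 1056.25 lb.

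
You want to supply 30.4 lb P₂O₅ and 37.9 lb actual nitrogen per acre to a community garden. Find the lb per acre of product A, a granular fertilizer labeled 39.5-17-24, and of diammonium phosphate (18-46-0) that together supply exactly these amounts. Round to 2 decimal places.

79.17 lb product A, 36.83 lb diammonium phosphate

With a, b = lb per acre of product A and diammonium phosphate:
P₂O₅: 0.17·a + 0.46·b = 30.4
N: 0.395·a + 0.18·b = 37.9
From row1: a = (30.4 − 0.46·b) / 0.17.
Into row2: 0.395·(30.4 − 0.46·b)/0.17 + 0.18·b = 37.9 → b = 36.8299, a = 79.1661.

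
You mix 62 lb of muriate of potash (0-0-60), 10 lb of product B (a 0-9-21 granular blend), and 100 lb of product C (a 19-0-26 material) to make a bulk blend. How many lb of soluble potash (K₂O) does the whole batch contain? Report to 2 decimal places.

K₂O mass = 60%×62 + 21%×10 + 26%×100 = 65.3 lb.

65.30 lb K₂O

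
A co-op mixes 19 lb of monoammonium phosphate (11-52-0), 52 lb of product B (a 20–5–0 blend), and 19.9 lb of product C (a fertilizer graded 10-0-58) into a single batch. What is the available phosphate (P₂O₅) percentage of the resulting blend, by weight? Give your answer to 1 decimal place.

13.7% P₂O₅

Total mass = 19 + 52 + 19.9 = 90.9 lb.
P₂O₅ mass = 52%×19 + 5%×52 + 0%×19.9 = 12.48 lb.
% P₂O₅ = 12.48 / 90.9 = 13.7294%.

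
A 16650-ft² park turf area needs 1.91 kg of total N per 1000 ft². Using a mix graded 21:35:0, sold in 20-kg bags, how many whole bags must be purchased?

8 bags

Product per 1000 ft² = 1.91 / 21% = 9.09524 kg.
Total product = 9.09524 × 16650 / 1000 = 151.436 kg.
Bags = ⌈151.436 / 20⌉ = 8.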